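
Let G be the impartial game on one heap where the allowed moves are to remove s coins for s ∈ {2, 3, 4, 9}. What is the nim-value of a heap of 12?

Build the Grundy sequence with g(k) = mex{g(k−s) : s ∈ {2, 3, 4, 9}, s ≤ k}:
g(0) = mex{} = 0
g(1) = mex{} = 0
g(2) = mex{0} = 1
g(3) = mex{0} = 1
g(4) = mex{0,1} = 2
g(5) = mex{0,1} = 2
g(6) = mex{1,2} = 0
g(7) = mex{1,2} = 0
g(8) = mex{0,2} = 1
g(9) = mex{0,2} = 1
g(10) = mex{0,1} = 2
g(11) = mex{0,1} = 2
g(12) = mex{1,2} = 0
So g(12) = 0.

0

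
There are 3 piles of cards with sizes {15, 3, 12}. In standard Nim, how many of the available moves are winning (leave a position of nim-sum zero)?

Nim-sum: 15 XOR 3 XOR 12 = 0.
The nim-sum is already 0, so every move leaves a nonzero nim-sum — there are no winning moves.

0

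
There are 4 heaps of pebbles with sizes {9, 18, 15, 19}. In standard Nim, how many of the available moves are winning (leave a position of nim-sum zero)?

Compute the nim-sum pairwise:
9 XOR 18 = 27
27 XOR 15 = 20
20 XOR 19 = 7
The overall nim-sum is X = 7. A heap of size p has a winning move iff p XOR X < p (reduce it to p XOR X).
  9: 9 XOR 7 = 14 ≥ 9 — no move.
  18: 18 XOR 7 = 21 ≥ 18 — no move.
  15: 15 XOR 7 = 8 < 15 — winning move (to 8).
  19: 19 XOR 7 = 20 ≥ 19 — no move.
That gives 1 winning move.

1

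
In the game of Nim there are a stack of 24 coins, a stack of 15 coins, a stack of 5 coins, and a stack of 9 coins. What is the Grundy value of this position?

27

Nim-sum: 24 ⊕ 15 ⊕ 5 ⊕ 9 = 27.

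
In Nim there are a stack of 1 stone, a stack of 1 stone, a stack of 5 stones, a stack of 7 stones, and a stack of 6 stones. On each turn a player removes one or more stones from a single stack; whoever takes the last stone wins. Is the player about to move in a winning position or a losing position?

Winning position

Compute the nim-sum pairwise:
1 ^ 1 = 0
0 ^ 5 = 5
5 ^ 7 = 2
2 ^ 6 = 4
The nim-sum is 4 ≠ 0, so this is an N-position: the player to move can win.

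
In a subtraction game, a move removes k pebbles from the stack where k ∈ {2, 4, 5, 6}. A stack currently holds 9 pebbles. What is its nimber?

0

Compute g(0), g(1), … for moves {2, 4, 5, 6}:
g(0) = mex{} = 0
g(1) = mex{} = 0
g(2) = mex{0} = 1
g(3) = mex{0} = 1
g(4) = mex{0,1} = 2
g(5) = mex{0,1} = 2
g(6) = mex{0,1,2} = 3
g(7) = mex{0,1,2} = 3
g(8) = mex{1,2,3} = 0
g(9) = mex{1,2,3} = 0
So g(9) = 0.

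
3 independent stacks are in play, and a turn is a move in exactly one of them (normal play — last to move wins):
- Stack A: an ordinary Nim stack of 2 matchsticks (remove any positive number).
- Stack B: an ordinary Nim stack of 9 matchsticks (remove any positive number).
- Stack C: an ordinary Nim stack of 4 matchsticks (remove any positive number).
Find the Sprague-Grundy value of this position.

Stack A is a plain Nim stack of size 2, so its Grundy value is 2.
Stack B is a plain Nim stack of size 9, so its Grundy value is 9.
Stack C is a plain Nim stack of size 4, so its Grundy value is 4.
The value of a disjunctive sum is the nim-sum of the parts.
Combined value = 2 ⊕ 9 ⊕ 4 = 15.

15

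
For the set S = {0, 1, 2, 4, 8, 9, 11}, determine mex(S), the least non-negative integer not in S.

The values 0, 1, 2 are all present; 3 is the first non-negative integer missing from the set.

3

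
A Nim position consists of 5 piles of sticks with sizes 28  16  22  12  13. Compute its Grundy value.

27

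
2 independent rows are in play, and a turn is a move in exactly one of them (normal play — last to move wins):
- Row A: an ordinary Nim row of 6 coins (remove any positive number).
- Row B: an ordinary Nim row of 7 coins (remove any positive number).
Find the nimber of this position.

1

Row A is a plain Nim row of size 6, so its Grundy value is 6.
Row B is a plain Nim row of size 7, so its Grundy value is 7.
By the Sprague-Grundy theorem, the Grundy value of a sum of independent games is the XOR of the component values.
Combined value = 6 ⊕ 7 = 1.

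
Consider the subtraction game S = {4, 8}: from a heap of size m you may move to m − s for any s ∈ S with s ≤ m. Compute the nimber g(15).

0

Build the Grundy sequence with g(k) = mex{g(k−s) : s ∈ {4, 8}, s ≤ k}:
k:     0  1  2  3  4  5  6  7  8  9 10 11 12 13 14 15
g(k):  0  0  0  0  1  1  1  1  2  2  2  2  0  0  0  0
So g(15) = 0.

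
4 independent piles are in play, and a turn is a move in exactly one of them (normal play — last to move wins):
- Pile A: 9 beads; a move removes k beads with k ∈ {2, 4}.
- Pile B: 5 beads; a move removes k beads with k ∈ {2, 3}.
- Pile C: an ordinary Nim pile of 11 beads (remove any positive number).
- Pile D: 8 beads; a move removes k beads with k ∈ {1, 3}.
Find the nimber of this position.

Grundy values for pile A (subtraction set {2, 4}):
g(0) = mex{} = 0
g(1) = mex{} = 0
g(2) = mex{0} = 1
g(3) = mex{0} = 1
g(4) = mex{0,1} = 2
g(5) = mex{0,1} = 2
g(6) = mex{1,2} = 0
g(7) = mex{1,2} = 0
g(8) = mex{0,2} = 1
g(9) = mex{0,2} = 1
So g(9) = 1.
Grundy values for pile B (subtraction set {2, 3}):
k:     0  1  2  3  4  5
g(k):  0  0  1  1  2  0
So g(5) = 0.
Pile C is a plain Nim pile of size 11, so its Grundy value is 11.
Build the Grundy sequence for pile D with g(k) = mex{g(k−s) : s ∈ {1, 3}, s ≤ k}:
g(0) = mex{} = 0
g(1) = mex{0} = 1
g(2) = mex{1} = 0
g(3) = mex{0} = 1
g(4) = mex{1} = 0
g(5) = mex{0} = 1
g(6) = mex{1} = 0
g(7) = mex{0} = 1
g(8) = mex{1} = 0
So g(8) = 0.
By the Sprague-Grundy theorem, the Grundy value of a sum of independent games is the XOR of the component values.
Combined value = 1 ⊕ 0 ⊕ 11 ⊕ 0 = 10.

10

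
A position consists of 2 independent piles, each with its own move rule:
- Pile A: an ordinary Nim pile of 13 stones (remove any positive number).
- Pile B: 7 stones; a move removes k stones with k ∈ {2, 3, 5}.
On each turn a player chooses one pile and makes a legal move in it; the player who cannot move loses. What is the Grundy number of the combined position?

13

Pile A is a plain Nim pile of size 13, so its Grundy value is 13.
For pile B, compute g(0), g(1), … with moves {2, 3, 5}:
k:     0  1  2  3  4  5  6  7
g(k):  0  0  1  1  2  2  3  0
So g(7) = 0.
By the Sprague-Grundy theorem, the Grundy value of a sum of independent games is the XOR of the component values.
Combined value = 13 XOR 0 = 13.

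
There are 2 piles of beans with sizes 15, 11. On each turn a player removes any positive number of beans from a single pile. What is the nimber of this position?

Write each in binary and XOR column by column:
  1111  (15)
  1011  (11)
  ----
  0100  (4)

4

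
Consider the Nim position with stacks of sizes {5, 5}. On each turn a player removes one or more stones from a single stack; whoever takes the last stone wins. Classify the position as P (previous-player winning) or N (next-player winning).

P-position

Compute the nim-sum pairwise:
5 ^ 5 = 0
The nim-sum is 0, so this is a P-position: the player to move is in a losing position under optimal play.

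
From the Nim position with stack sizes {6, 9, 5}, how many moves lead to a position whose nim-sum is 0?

1

Compute the nim-sum pairwise:
6 ^ 9 = 15
15 ^ 5 = 10
The overall nim-sum is X = 10. A stack of size p has a winning move iff p XOR X < p (reduce it to p XOR X).
  6: 6 XOR 10 = 12 ≥ 6 — no move.
  9: 9 XOR 10 = 3 < 9 — winning move (to 3).
  5: 5 XOR 10 = 15 ≥ 5 — no move.
That gives 1 winning move.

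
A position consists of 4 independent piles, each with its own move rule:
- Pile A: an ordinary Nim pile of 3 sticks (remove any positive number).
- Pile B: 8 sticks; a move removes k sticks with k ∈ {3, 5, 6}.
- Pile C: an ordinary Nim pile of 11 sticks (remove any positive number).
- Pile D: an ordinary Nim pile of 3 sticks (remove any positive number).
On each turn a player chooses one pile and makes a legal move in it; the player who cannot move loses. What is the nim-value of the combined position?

9

Pile A is a plain Nim pile of size 3, so its Grundy value is 3.
Grundy values for pile B (subtraction set {3, 5, 6}):
k:     0  1  2  3  4  5  6  7  8
g(k):  0  0  0  1  1  1  2  2  2
So g(8) = 2.
Pile C is a plain Nim pile of size 11, so its Grundy value is 11.
Pile D is a plain Nim pile of size 3, so its Grundy value is 3.
By the Sprague-Grundy theorem, the Grundy value of a sum of independent games is the XOR of the component values.
Combined value = 3 ⊕ 2 ⊕ 11 ⊕ 3 = 9.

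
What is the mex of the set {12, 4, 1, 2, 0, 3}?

5

The values 0, 1, 2, 3, 4 are all present; 5 is the first non-negative integer missing from the set.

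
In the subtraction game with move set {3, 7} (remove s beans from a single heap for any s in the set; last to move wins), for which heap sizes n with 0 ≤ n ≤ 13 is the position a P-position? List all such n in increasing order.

0, 1, 2, 6, 10, 11, 12

Compute g(0), g(1), … for moves {3, 7}:
g(0) = mex{} = 0
g(1) = mex{} = 0
g(2) = mex{} = 0
g(3) = mex{0} = 1
g(4) = mex{0} = 1
g(5) = mex{0} = 1
g(6) = mex{1} = 0
g(7) = mex{0,1} = 2
g(8) = mex{0,1} = 2
g(9) = mex{0} = 1
g(10) = mex{1,2} = 0
g(11) = mex{1,2} = 0
g(12) = mex{1} = 0
g(13) = mex{0} = 1
The P-positions (g = 0) in 0..13 are 0, 1, 2, 6, 10, 11, 12.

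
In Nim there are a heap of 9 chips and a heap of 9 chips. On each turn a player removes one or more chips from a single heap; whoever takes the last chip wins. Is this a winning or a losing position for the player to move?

Losing position

Compute the nim-sum pairwise:
9 ⊕ 9 = 0
The nim-sum is 0, so this is a P-position: the player to move is in a losing position under optimal play.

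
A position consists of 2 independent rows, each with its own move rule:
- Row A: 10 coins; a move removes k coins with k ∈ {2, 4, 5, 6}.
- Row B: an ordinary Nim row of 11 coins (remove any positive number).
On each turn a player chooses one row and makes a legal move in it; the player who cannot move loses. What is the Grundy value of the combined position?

10

Grundy values for row A (subtraction set {2, 4, 5, 6}):
g(0) = mex{} = 0
g(1) = mex{} = 0
g(2) = mex{0} = 1
g(3) = mex{0} = 1
g(4) = mex{0,1} = 2
g(5) = mex{0,1} = 2
g(6) = mex{0,1,2} = 3
g(7) = mex{0,1,2} = 3
g(8) = mex{1,2,3} = 0
g(9) = mex{1,2,3} = 0
g(10) = mex{0,2,3} = 1
So g(10) = 1.
Row B is a plain Nim row of size 11, so its Grundy value is 11.
The value of a disjunctive sum is the nim-sum of the parts.
Combined value = 1 ⊕ 11 = 10.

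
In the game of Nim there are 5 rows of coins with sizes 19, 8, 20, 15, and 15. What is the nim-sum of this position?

15

Compute the nim-sum pairwise:
19 ^ 8 = 27
27 ^ 20 = 15
15 ^ 15 = 0
0 ^ 15 = 15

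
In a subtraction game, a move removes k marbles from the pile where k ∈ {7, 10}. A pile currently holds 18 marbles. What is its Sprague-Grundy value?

0

Compute g(0), g(1), … for moves {7, 10}:
k:     0  1  2  3  4  5  6  7  8  9 10 11 12 13 14 15 16 17 18
g(k):  0  0  0  0  0  0  0  1  1  1  1  1  1  1  2  2  2  0  0
So g(18) = 0.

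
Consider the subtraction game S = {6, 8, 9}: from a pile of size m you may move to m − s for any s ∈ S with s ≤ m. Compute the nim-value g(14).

Build the Grundy sequence with g(k) = mex{g(k−s) : s ∈ {6, 8, 9}, s ≤ k}:
k:     0  1  2  3  4  5  6  7  8  9 10 11 12 13 14
g(k):  0  0  0  0  0  0  1  1  1  1  1  1  2  2  2
So g(14) = 2.

2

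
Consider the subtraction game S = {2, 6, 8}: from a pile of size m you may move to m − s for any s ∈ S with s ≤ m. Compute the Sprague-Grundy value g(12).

Compute g(0), g(1), … for moves {2, 6, 8}:
k:     0  1  2  3  4  5  6  7  8  9 10 11 12
g(k):  0  0  1  1  0  0  1  1  2  2  3  3  2
So g(12) = 2.

2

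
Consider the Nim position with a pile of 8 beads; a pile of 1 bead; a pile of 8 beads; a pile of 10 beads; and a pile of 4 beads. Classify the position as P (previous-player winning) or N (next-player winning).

N-position

Write each in binary and XOR column by column:
  1000  (8)
  0001  (1)
  1000  (8)
  1010  (10)
  0100  (4)
  ----
  1111  (15)
The nim-sum is 15 ≠ 0, so this is an N-position: the player to move can win.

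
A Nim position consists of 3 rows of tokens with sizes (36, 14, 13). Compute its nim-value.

39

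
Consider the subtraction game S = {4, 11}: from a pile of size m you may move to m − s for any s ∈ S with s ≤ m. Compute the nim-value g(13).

Compute g(0), g(1), … for moves {4, 11}:
k:     0  1  2  3  4  5  6  7  8  9 10 11 12 13
g(k):  0  0  0  0  1  1  1  1  0  0  0  2  1  1
So g(13) = 1.

1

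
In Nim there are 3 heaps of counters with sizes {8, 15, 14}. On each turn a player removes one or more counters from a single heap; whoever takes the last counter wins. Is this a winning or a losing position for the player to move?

Winning position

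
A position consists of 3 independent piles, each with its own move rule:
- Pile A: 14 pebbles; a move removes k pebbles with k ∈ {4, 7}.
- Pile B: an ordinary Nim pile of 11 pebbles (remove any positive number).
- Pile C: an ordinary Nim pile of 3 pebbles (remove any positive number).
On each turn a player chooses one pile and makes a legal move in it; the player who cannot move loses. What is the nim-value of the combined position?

8

Build the Grundy sequence for pile A with g(k) = mex{g(k−s) : s ∈ {4, 7}, s ≤ k}:
k:     0  1  2  3  4  5  6  7  8  9 10 11 12 13 14
g(k):  0  0  0  0  1  1  1  1  2  2  2  0  0  0  0
So g(14) = 0.
Pile B is a plain Nim pile of size 11, so its Grundy value is 11.
Pile C is a plain Nim pile of size 3, so its Grundy value is 3.
The value of a disjunctive sum is the nim-sum of the parts.
Combined value = 0 ⊕ 11 ⊕ 3 = 8.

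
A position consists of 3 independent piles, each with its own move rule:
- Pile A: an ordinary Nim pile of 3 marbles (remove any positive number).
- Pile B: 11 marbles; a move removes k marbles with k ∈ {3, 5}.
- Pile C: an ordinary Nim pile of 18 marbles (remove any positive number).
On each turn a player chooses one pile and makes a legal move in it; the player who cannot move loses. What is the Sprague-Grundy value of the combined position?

16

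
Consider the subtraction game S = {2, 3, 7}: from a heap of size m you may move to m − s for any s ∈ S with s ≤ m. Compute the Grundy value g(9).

Grundy values for subtraction set {2, 3, 7}:
k:     0  1  2  3  4  5  6  7  8  9
g(k):  0  0  1  1  2  0  0  1  1  2
So g(9) = 2.

2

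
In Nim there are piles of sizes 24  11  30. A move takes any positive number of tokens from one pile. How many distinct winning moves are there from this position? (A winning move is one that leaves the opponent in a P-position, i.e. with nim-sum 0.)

3

Bitwise XOR of the heap sizes:
  11000  (24)
  01011  (11)
  11110  (30)
  -----
  01101  (13)
The overall nim-sum is X = 13. A pile of size p has a winning move iff p XOR X < p (reduce it to p XOR X).
  24: 24 XOR 13 = 21 < 24 — winning move (to 21).
  11: 11 XOR 13 = 6 < 11 — winning move (to 6).
  30: 30 XOR 13 = 19 < 30 — winning move (to 19).
That gives 3 winning moves.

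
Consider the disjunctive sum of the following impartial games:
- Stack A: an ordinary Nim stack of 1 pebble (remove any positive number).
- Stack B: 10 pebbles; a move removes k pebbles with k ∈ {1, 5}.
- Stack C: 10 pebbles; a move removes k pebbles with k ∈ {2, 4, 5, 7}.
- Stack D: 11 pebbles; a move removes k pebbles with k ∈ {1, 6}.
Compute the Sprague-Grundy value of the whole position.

Stack A is a plain Nim stack of size 1, so its Grundy value is 1.
Build the Grundy sequence for stack B with g(k) = mex{g(k−s) : s ∈ {1, 5}, s ≤ k}:
g(0) = mex{} = 0
g(1) = mex{0} = 1
g(2) = mex{1} = 0
g(3) = mex{0} = 1
g(4) = mex{1} = 0
g(5) = mex{0} = 1
g(6) = mex{1} = 0
g(7) = mex{0} = 1
g(8) = mex{1} = 0
g(9) = mex{0} = 1
g(10) = mex{1} = 0
So g(10) = 0.
Grundy values for stack C (subtraction set {2, 4, 5, 7}):
g(0) = mex{} = 0
g(1) = mex{} = 0
g(2) = mex{0} = 1
g(3) = mex{0} = 1
g(4) = mex{0,1} = 2
g(5) = mex{0,1} = 2
g(6) = mex{0,1,2} = 3
g(7) = mex{0,1,2} = 3
g(8) = mex{0,1,2,3} = 4
g(9) = mex{1,2,3} = 0
g(10) = mex{1,2,3,4} = 0
So g(10) = 0.
For stack D, compute g(0), g(1), … with moves {1, 6}:
k:     0  1  2  3  4  5  6  7  8  9 10 11
g(k):  0  1  0  1  0  1  2  0  1  0  1  0
So g(11) = 0.
By the Sprague-Grundy theorem, the Grundy value of a sum of independent games is the XOR of the component values.
Combined value = 1 ⊕ 0 ⊕ 0 ⊕ 0 = 1.

1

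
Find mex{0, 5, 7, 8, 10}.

1

0 is in the set but 1 is not, so the mex is 1.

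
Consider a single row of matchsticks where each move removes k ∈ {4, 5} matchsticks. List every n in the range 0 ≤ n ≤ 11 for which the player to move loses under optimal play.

Compute g(0), g(1), … for moves {4, 5}:
k:     0  1  2  3  4  5  6  7  8  9 10 11
g(k):  0  0  0  0  1  1  1  1  2  0  0  0
The P-positions (g = 0) in 0..11 are 0, 1, 2, 3, 9, 10, 11.

0, 1, 2, 3, 9, 10, 11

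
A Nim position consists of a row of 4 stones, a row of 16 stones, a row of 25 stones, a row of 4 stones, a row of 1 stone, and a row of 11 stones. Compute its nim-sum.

3

Compute the nim-sum pairwise:
4 XOR 16 = 20
20 XOR 25 = 13
13 XOR 4 = 9
9 XOR 1 = 8
8 XOR 11 = 3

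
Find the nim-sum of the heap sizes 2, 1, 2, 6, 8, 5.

10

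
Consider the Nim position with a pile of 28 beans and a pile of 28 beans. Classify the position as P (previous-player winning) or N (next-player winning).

In binary:
  11100  (28)
  11100  (28)
  -----
  00000  (0)
The nim-sum is 0, so this is a P-position: the player to move is in a losing position under optimal play.

P-position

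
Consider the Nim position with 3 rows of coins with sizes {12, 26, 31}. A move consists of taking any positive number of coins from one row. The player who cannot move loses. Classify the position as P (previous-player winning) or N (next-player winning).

N-position

Nim-sum: 12 XOR 26 XOR 31 = 9.
The nim-sum is 9 ≠ 0, so this is an N-position: the player to move can win.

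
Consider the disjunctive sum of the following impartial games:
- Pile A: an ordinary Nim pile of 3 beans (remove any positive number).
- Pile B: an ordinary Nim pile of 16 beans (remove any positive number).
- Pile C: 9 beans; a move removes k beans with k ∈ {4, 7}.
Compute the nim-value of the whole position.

17

Pile A is a plain Nim pile of size 3, so its Grundy value is 3.
Pile B is a plain Nim pile of size 16, so its Grundy value is 16.
Grundy values for pile C (subtraction set {4, 7}):
k:     0  1  2  3  4  5  6  7  8  9
g(k):  0  0  0  0  1  1  1  1  2  2
So g(9) = 2.
By the Sprague-Grundy theorem, the Grundy value of a sum of independent games is the XOR of the component values.
Combined value = 3 ⊕ 16 ⊕ 2 = 17.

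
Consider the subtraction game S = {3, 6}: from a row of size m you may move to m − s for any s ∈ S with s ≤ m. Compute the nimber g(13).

1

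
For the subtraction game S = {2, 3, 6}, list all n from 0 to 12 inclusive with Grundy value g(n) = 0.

Compute g(0), g(1), … for moves {2, 3, 6}:
k:     0  1  2  3  4  5  6  7  8  9 10 11 12
g(k):  0  0  1  1  2  0  3  1  2  0  0  1  1
The P-positions (g = 0) in 0..12 are 0, 1, 5, 9, 10.

0, 1, 5, 9, 10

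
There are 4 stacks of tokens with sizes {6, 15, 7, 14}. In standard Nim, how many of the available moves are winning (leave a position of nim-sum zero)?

0

Compute the nim-sum pairwise:
6 ⊕ 15 = 9
9 ⊕ 7 = 14
14 ⊕ 14 = 0
The nim-sum is already 0, so every move leaves a nonzero nim-sum — there are no winning moves.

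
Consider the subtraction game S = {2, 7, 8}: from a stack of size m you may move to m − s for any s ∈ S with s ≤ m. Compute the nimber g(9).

2

Grundy values for subtraction set {2, 7, 8}:
g(0) = mex{} = 0
g(1) = mex{} = 0
g(2) = mex{0} = 1
g(3) = mex{0} = 1
g(4) = mex{1} = 0
g(5) = mex{1} = 0
g(6) = mex{0} = 1
g(7) = mex{0} = 1
g(8) = mex{0,1} = 2
g(9) = mex{0,1} = 2
So g(9) = 2.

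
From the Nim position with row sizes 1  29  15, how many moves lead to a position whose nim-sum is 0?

1

Compute the nim-sum pairwise:
1 ⊕ 29 = 28
28 ⊕ 15 = 19
The overall nim-sum is X = 19. A row of size p has a winning move iff p XOR X < p (reduce it to p XOR X).
  1: 1 XOR 19 = 18 ≥ 1 — no move.
  29: 29 XOR 19 = 14 < 29 — winning move (to 14).
  15: 15 XOR 19 = 28 ≥ 15 — no move.
That gives 1 winning move.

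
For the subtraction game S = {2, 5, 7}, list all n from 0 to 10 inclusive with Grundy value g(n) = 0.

0, 1, 4, 10

Grundy values for subtraction set {2, 5, 7}:
g(0) = mex{} = 0
g(1) = mex{} = 0
g(2) = mex{0} = 1
g(3) = mex{0} = 1
g(4) = mex{1} = 0
g(5) = mex{0,1} = 2
g(6) = mex{0} = 1
g(7) = mex{0,1,2} = 3
g(8) = mex{0,1} = 2
g(9) = mex{0,1,3} = 2
g(10) = mex{1,2} = 0
The P-positions (g = 0) in 0..10 are 0, 1, 4, 10.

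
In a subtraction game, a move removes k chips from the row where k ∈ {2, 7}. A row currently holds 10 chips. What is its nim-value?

Build the Grundy sequence with g(k) = mex{g(k−s) : s ∈ {2, 7}, s ≤ k}:
g(0) = mex{} = 0
g(1) = mex{} = 0
g(2) = mex{0} = 1
g(3) = mex{0} = 1
g(4) = mex{1} = 0
g(5) = mex{1} = 0
g(6) = mex{0} = 1
g(7) = mex{0} = 1
g(8) = mex{0,1} = 2
g(9) = mex{1} = 0
g(10) = mex{1,2} = 0
So g(10) = 0.

0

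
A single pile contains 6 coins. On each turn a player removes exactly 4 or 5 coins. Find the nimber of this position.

1

Compute g(0), g(1), … for moves {4, 5}:
k:     0  1  2  3  4  5  6
g(k):  0  0  0  0  1  1  1
So g(6) = 1.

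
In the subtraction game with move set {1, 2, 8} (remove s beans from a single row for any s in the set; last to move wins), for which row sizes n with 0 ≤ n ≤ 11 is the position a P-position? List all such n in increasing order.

0, 3, 6, 9

Compute g(0), g(1), … for moves {1, 2, 8}:
k:     0  1  2  3  4  5  6  7  8  9 10 11
g(k):  0  1  2  0  1  2  0  1  2  0  1  2
The P-positions (g = 0) in 0..11 are 0, 3, 6, 9.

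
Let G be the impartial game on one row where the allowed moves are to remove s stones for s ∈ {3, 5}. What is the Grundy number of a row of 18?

Build the Grundy sequence with g(k) = mex{g(k−s) : s ∈ {3, 5}, s ≤ k}:
k:     0  1  2  3  4  5  6  7  8  9 10 11 12 13 14 15 16 17 18
g(k):  0  0  0  1  1  1  2  2  0  0  0  1  1  1  2  2  0  0  0
So g(18) = 0.

0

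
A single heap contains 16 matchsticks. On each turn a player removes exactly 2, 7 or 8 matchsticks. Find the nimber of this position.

1

Compute g(0), g(1), … for moves {2, 7, 8}:
k:     0  1  2  3  4  5  6  7  8  9 10 11 12 13 14 15 16
g(k):  0  0  1  1  0  0  1  1  2  2  0  3  1  2  0  0  1
So g(16) = 1.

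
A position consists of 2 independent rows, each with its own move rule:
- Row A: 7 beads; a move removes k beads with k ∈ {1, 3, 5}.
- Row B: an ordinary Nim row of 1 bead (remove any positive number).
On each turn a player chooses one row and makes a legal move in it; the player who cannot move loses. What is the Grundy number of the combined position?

Build the Grundy sequence for row A with g(k) = mex{g(k−s) : s ∈ {1, 3, 5}, s ≤ k}:
g(0) = mex{} = 0
g(1) = mex{0} = 1
g(2) = mex{1} = 0
g(3) = mex{0} = 1
g(4) = mex{1} = 0
g(5) = mex{0} = 1
g(6) = mex{1} = 0
g(7) = mex{0} = 1
So g(7) = 1.
Row B is a plain Nim row of size 1, so its Grundy value is 1.
The value of a disjunctive sum is the nim-sum of the parts.
Combined value = 1 XOR 1 = 0.

0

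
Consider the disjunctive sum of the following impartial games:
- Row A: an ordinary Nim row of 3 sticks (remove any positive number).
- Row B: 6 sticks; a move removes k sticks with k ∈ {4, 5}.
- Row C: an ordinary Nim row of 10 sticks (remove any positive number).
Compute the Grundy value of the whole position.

8

Row A is a plain Nim row of size 3, so its Grundy value is 3.
Build the Grundy sequence for row B with g(k) = mex{g(k−s) : s ∈ {4, 5}, s ≤ k}:
g(0) = mex{} = 0
g(1) = mex{} = 0
g(2) = mex{} = 0
g(3) = mex{} = 0
g(4) = mex{0} = 1
g(5) = mex{0} = 1
g(6) = mex{0} = 1
So g(6) = 1.
Row C is a plain Nim row of size 10, so its Grundy value is 10.
By the Sprague-Grundy theorem, the Grundy value of a sum of independent games is the XOR of the component values.
Combined value = 3 ⊕ 1 ⊕ 10 = 8.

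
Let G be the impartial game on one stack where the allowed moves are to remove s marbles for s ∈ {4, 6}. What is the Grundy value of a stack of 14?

Grundy values for subtraction set {4, 6}:
k:     0  1  2  3  4  5  6  7  8  9 10 11 12 13 14
g(k):  0  0  0  0  1  1  1  1  2  2  0  0  0  0  1
So g(14) = 1.

1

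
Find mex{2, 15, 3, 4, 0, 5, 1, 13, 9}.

The values 0, 1, 2, 3, 4, 5 are all present; 6 is the first non-negative integer missing from the set.

6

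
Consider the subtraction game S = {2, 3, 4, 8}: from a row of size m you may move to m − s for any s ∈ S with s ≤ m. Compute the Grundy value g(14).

1

Build the Grundy sequence with g(k) = mex{g(k−s) : s ∈ {2, 3, 4, 8}, s ≤ k}:
g(0) = mex{} = 0
g(1) = mex{} = 0
g(2) = mex{0} = 1
g(3) = mex{0} = 1
g(4) = mex{0,1} = 2
g(5) = mex{0,1} = 2
g(6) = mex{1,2} = 0
g(7) = mex{1,2} = 0
g(8) = mex{0,2} = 1
g(9) = mex{0,2} = 1
g(10) = mex{0,1} = 2
g(11) = mex{0,1} = 2
g(12) = mex{1,2} = 0
g(13) = mex{1,2} = 0
g(14) = mex{0,2} = 1
So g(14) = 1.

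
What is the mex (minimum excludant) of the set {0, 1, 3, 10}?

The values 0, 1 are all present; 2 is the first non-negative integer missing from the set.

2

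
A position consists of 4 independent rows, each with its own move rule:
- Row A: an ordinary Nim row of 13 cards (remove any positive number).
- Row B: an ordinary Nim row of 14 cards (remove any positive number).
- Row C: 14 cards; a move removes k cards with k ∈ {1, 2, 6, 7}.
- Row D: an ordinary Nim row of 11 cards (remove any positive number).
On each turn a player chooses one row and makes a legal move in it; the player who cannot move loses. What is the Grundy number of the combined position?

Row A is a plain Nim row of size 13, so its Grundy value is 13.
Row B is a plain Nim row of size 14, so its Grundy value is 14.
For row C, compute g(0), g(1), … with moves {1, 2, 6, 7}:
g(0) = mex{} = 0
g(1) = mex{0} = 1
g(2) = mex{0,1} = 2
g(3) = mex{1,2} = 0
g(4) = mex{0,2} = 1
g(5) = mex{0,1} = 2
g(6) = mex{0,1,2} = 3
g(7) = mex{0,1,2,3} = 4
g(8) = mex{1,2,3,4} = 0
g(9) = mex{0,2,4} = 1
g(10) = mex{0,1} = 2
g(11) = mex{1,2} = 0
g(12) = mex{0,2,3} = 1
g(13) = mex{0,1,3,4} = 2
g(14) = mex{0,1,2,4} = 3
So g(14) = 3.
Row D is a plain Nim row of size 11, so its Grundy value is 11.
The value of a disjunctive sum is the nim-sum of the parts.
Combined value = 13 ⊕ 14 ⊕ 3 ⊕ 11 = 11.

11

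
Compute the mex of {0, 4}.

0 is in the set but 1 is not, so the mex is 1.

1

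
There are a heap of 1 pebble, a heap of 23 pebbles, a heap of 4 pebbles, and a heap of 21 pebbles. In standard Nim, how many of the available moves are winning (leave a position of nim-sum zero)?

3

Write each in binary and XOR column by column:
  00001  (1)
  10111  (23)
  00100  (4)
  10101  (21)
  -----
  00111  (7)
The overall nim-sum is X = 7. A heap of size p has a winning move iff p XOR X < p (reduce it to p XOR X).
  1: 1 XOR 7 = 6 ≥ 1 — no move.
  23: 23 XOR 7 = 16 < 23 — winning move (to 16).
  4: 4 XOR 7 = 3 < 4 — winning move (to 3).
  21: 21 XOR 7 = 18 < 21 — winning move (to 18).
That gives 3 winning moves.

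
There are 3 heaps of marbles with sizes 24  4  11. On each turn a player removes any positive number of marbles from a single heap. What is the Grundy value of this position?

Bitwise XOR of the heap sizes:
  11000  (24)
  00100  (4)
  01011  (11)
  -----
  10111  (23)

23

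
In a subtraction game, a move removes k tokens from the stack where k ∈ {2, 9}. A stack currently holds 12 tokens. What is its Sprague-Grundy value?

Grundy values for subtraction set {2, 9}:
k:     0  1  2  3  4  5  6  7  8  9 10 11 12
g(k):  0  0  1  1  0  0  1  1  0  2  1  0  0
So g(12) = 0.

0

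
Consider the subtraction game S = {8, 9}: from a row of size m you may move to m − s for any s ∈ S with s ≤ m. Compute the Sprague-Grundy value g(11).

Grundy values for subtraction set {8, 9}:
k:     0  1  2  3  4  5  6  7  8  9 10 11
g(k):  0  0  0  0  0  0  0  0  1  1  1  1
So g(11) = 1.

1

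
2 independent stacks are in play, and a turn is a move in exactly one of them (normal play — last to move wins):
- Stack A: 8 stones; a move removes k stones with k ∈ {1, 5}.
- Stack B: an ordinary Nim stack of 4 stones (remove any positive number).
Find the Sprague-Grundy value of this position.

For stack A, compute g(0), g(1), … with moves {1, 5}:
k:     0  1  2  3  4  5  6  7  8
g(k):  0  1  0  1  0  1  0  1  0
So g(8) = 0.
Stack B is a plain Nim stack of size 4, so its Grundy value is 4.
The value of a disjunctive sum is the nim-sum of the parts.
Combined value = 0 ⊕ 4 = 4.

4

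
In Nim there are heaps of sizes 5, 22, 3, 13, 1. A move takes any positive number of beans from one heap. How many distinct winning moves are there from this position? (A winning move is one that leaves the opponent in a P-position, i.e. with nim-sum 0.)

1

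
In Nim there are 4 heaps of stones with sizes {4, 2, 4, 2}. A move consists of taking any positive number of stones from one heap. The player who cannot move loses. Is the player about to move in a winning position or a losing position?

Compute the nim-sum pairwise:
4 XOR 2 = 6
6 XOR 4 = 2
2 XOR 2 = 0
The nim-sum is 0, so this is a P-position: the player to move is in a losing position under optimal play.

Losing position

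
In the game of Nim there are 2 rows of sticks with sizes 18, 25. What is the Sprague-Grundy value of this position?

11

In binary:
  10010  (18)
  11001  (25)
  -----
  01011  (11)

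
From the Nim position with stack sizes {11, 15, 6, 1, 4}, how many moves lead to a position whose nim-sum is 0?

3

Write each in binary and XOR column by column:
  1011  (11)
  1111  (15)
  0110  (6)
  0001  (1)
  0100  (4)
  ----
  0111  (7)
The overall nim-sum is X = 7. A stack of size p has a winning move iff p XOR X < p (reduce it to p XOR X).
  11: 11 XOR 7 = 12 ≥ 11 — no move.
  15: 15 XOR 7 = 8 < 15 — winning move (to 8).
  6: 6 XOR 7 = 1 < 6 — winning move (to 1).
  1: 1 XOR 7 = 6 ≥ 1 — no move.
  4: 4 XOR 7 = 3 < 4 — winning move (to 3).
That gives 3 winning moves.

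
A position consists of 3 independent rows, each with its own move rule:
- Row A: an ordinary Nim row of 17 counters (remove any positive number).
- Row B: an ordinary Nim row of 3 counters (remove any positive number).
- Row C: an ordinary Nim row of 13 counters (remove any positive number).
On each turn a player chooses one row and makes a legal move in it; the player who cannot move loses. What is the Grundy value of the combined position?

31

Row A is a plain Nim row of size 17, so its Grundy value is 17.
Row B is a plain Nim row of size 3, so its Grundy value is 3.
Row C is a plain Nim row of size 13, so its Grundy value is 13.
By the Sprague-Grundy theorem, the Grundy value of a sum of independent games is the XOR of the component values.
Combined value = 17 XOR 3 XOR 13 = 31.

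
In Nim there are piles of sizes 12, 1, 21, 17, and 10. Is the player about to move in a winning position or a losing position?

Winning position

Nim-sum: 12 ⊕ 1 ⊕ 21 ⊕ 17 ⊕ 10 = 3.
The nim-sum is 3 ≠ 0, so this is an N-position: the player to move can win.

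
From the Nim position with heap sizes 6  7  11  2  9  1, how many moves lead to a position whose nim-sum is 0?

0

Bitwise XOR of the heap sizes:
  0110  (6)
  0111  (7)
  1011  (11)
  0010  (2)
  1001  (9)
  0001  (1)
  ----
  0000  (0)
The nim-sum is already 0, so every move leaves a nonzero nim-sum — there are no winning moves.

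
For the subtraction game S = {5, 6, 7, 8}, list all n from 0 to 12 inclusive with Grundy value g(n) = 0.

0, 1, 2, 3, 4

Grundy values for subtraction set {5, 6, 7, 8}:
g(0) = mex{} = 0
g(1) = mex{} = 0
g(2) = mex{} = 0
g(3) = mex{} = 0
g(4) = mex{} = 0
g(5) = mex{0} = 1
g(6) = mex{0} = 1
g(7) = mex{0} = 1
g(8) = mex{0} = 1
g(9) = mex{0} = 1
g(10) = mex{0,1} = 2
g(11) = mex{0,1} = 2
g(12) = mex{0,1} = 2
The P-positions (g = 0) in 0..12 are 0, 1, 2, 3, 4.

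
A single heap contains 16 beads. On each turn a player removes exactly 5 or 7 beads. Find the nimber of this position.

Compute g(0), g(1), … for moves {5, 7}:
k:     0  1  2  3  4  5  6  7  8  9 10 11 12 13 14 15 16
g(k):  0  0  0  0  0  1  1  1  1  1  2  2  0  0  0  0  0
So g(16) = 0.

0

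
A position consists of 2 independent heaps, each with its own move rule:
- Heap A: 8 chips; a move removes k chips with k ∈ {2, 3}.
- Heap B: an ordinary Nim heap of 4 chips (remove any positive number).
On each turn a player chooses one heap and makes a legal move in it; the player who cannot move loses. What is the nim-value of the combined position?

5

Grundy values for heap A (subtraction set {2, 3}):
k:     0  1  2  3  4  5  6  7  8
g(k):  0  0  1  1  2  0  0  1  1
So g(8) = 1.
Heap B is a plain Nim heap of size 4, so its Grundy value is 4.
The value of a disjunctive sum is the nim-sum of the parts.
Combined value = 1 XOR 4 = 5.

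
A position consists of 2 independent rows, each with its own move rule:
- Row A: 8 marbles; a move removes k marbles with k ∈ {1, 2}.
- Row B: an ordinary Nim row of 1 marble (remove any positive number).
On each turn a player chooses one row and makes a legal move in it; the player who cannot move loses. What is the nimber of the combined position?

3

Build the Grundy sequence for row A with g(k) = mex{g(k−s) : s ∈ {1, 2}, s ≤ k}:
g(0) = mex{} = 0
g(1) = mex{0} = 1
g(2) = mex{0,1} = 2
g(3) = mex{1,2} = 0
g(4) = mex{0,2} = 1
g(5) = mex{0,1} = 2
g(6) = mex{1,2} = 0
g(7) = mex{0,2} = 1
g(8) = mex{0,1} = 2
So g(8) = 2.
Row B is a plain Nim row of size 1, so its Grundy value is 1.
By the Sprague-Grundy theorem, the Grundy value of a sum of independent games is the XOR of the component values.
Combined value = 2 ⊕ 1 = 3.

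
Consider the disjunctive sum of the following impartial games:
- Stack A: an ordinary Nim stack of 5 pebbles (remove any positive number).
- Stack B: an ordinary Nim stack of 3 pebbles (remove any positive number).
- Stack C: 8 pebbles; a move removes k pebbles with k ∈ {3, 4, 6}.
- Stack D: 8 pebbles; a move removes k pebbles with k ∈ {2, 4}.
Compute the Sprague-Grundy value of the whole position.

Stack A is a plain Nim stack of size 5, so its Grundy value is 5.
Stack B is a plain Nim stack of size 3, so its Grundy value is 3.
Build the Grundy sequence for stack C with g(k) = mex{g(k−s) : s ∈ {3, 4, 6}, s ≤ k}:
g(0) = mex{} = 0
g(1) = mex{} = 0
g(2) = mex{} = 0
g(3) = mex{0} = 1
g(4) = mex{0} = 1
g(5) = mex{0} = 1
g(6) = mex{0,1} = 2
g(7) = mex{0,1} = 2
g(8) = mex{0,1} = 2
So g(8) = 2.
Grundy values for stack D (subtraction set {2, 4}):
k:     0  1  2  3  4  5  6  7  8
g(k):  0  0  1  1  2  2  0  0  1
So g(8) = 1.
By the Sprague-Grundy theorem, the Grundy value of a sum of independent games is the XOR of the component values.
Combined value = 5 ⊕ 3 ⊕ 2 ⊕ 1 = 5.

5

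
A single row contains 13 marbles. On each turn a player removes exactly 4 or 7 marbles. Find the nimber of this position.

Build the Grundy sequence with g(k) = mex{g(k−s) : s ∈ {4, 7}, s ≤ k}:
k:     0  1  2  3  4  5  6  7  8  9 10 11 12 13
g(k):  0  0  0  0  1  1  1  1  2  2  2  0  0  0
So g(13) = 0.

0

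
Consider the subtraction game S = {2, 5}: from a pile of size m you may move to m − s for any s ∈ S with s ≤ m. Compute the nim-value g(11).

0

Compute g(0), g(1), … for moves {2, 5}:
g(0) = mex{} = 0
g(1) = mex{} = 0
g(2) = mex{0} = 1
g(3) = mex{0} = 1
g(4) = mex{1} = 0
g(5) = mex{0,1} = 2
g(6) = mex{0} = 1
g(7) = mex{1,2} = 0
g(8) = mex{1} = 0
g(9) = mex{0} = 1
g(10) = mex{0,2} = 1
g(11) = mex{1} = 0
So g(11) = 0.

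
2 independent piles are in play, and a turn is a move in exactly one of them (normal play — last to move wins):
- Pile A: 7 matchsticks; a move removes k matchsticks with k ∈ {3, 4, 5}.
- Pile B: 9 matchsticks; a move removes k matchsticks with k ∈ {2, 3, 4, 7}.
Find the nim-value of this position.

Grundy values for pile A (subtraction set {3, 4, 5}):
g(0) = mex{} = 0
g(1) = mex{} = 0
g(2) = mex{} = 0
g(3) = mex{0} = 1
g(4) = mex{0} = 1
g(5) = mex{0} = 1
g(6) = mex{0,1} = 2
g(7) = mex{0,1} = 2
So g(7) = 2.
For pile B, compute g(0), g(1), … with moves {2, 3, 4, 7}:
k:     0  1  2  3  4  5  6  7  8  9
g(k):  0  0  1  1  2  2  0  3  1  4
So g(9) = 4.
By the Sprague-Grundy theorem, the Grundy value of a sum of independent games is the XOR of the component values.
Combined value = 2 XOR 4 = 6.

6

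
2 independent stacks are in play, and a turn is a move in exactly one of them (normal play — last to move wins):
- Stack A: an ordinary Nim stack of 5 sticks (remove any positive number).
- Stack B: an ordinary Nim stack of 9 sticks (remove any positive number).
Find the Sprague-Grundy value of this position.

Stack A is a plain Nim stack of size 5, so its Grundy value is 5.
Stack B is a plain Nim stack of size 9, so its Grundy value is 9.
The value of a disjunctive sum is the nim-sum of the parts.
Combined value = 5 XOR 9 = 12.

12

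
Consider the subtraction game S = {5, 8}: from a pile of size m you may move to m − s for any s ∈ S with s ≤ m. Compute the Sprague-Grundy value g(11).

Compute g(0), g(1), … for moves {5, 8}:
g(0) = mex{} = 0
g(1) = mex{} = 0
g(2) = mex{} = 0
g(3) = mex{} = 0
g(4) = mex{} = 0
g(5) = mex{0} = 1
g(6) = mex{0} = 1
g(7) = mex{0} = 1
g(8) = mex{0} = 1
g(9) = mex{0} = 1
g(10) = mex{0,1} = 2
g(11) = mex{0,1} = 2
So g(11) = 2.

2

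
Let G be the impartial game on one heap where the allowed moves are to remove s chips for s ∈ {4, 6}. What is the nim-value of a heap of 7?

1

Grundy values for subtraction set {4, 6}:
k:     0  1  2  3  4  5  6  7
g(k):  0  0  0  0  1  1  1  1
So g(7) = 1.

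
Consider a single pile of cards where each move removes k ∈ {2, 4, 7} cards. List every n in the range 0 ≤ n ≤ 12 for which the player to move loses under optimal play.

Build the Grundy sequence with g(k) = mex{g(k−s) : s ∈ {2, 4, 7}, s ≤ k}:
g(0) = mex{} = 0
g(1) = mex{} = 0
g(2) = mex{0} = 1
g(3) = mex{0} = 1
g(4) = mex{0,1} = 2
g(5) = mex{0,1} = 2
g(6) = mex{1,2} = 0
g(7) = mex{0,1,2} = 3
g(8) = mex{0,2} = 1
g(9) = mex{1,2,3} = 0
g(10) = mex{0,1} = 2
g(11) = mex{0,2,3} = 1
g(12) = mex{1,2} = 0
The P-positions (g = 0) in 0..12 are 0, 1, 6, 9, 12.

0, 1, 6, 9, 12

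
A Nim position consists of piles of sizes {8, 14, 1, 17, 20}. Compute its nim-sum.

Nim-sum: 8 ⊕ 14 ⊕ 1 ⊕ 17 ⊕ 20 = 2.

2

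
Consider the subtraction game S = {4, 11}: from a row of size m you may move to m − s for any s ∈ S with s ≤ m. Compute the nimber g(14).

1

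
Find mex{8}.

0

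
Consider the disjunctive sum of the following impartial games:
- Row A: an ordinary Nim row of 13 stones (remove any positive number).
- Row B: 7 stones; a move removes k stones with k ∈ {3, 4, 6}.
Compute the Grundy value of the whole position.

15

Row A is a plain Nim row of size 13, so its Grundy value is 13.
For row B, compute g(0), g(1), … with moves {3, 4, 6}:
g(0) = mex{} = 0
g(1) = mex{} = 0
g(2) = mex{} = 0
g(3) = mex{0} = 1
g(4) = mex{0} = 1
g(5) = mex{0} = 1
g(6) = mex{0,1} = 2
g(7) = mex{0,1} = 2
So g(7) = 2.
The value of a disjunctive sum is the nim-sum of the parts.
Combined value = 13 ⊕ 2 = 15.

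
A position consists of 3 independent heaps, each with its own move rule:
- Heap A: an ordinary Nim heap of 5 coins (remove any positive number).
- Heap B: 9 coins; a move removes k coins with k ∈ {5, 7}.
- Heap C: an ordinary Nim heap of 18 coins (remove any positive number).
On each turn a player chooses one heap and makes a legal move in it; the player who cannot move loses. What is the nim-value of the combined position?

22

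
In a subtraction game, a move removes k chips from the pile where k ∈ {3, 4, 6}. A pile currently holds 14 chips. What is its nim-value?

1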